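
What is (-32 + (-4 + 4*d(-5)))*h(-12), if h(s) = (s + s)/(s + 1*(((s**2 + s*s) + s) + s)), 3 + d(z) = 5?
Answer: 8/3 ≈ 2.6667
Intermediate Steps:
d(z) = 2 (d(z) = -3 + 5 = 2)
h(s) = 2*s/(2*s**2 + 3*s) (h(s) = (2*s)/(s + 1*(((s**2 + s**2) + s) + s)) = (2*s)/(s + 1*((2*s**2 + s) + s)) = (2*s)/(s + 1*((s + 2*s**2) + s)) = (2*s)/(s + 1*(2*s + 2*s**2)) = (2*s)/(s + (2*s + 2*s**2)) = (2*s)/(2*s**2 + 3*s) = 2*s/(2*s**2 + 3*s))
(-32 + (-4 + 4*d(-5)))*h(-12) = (-32 + (-4 + 4*2))*(2/(3 + 2*(-12))) = (-32 + (-4 + 8))*(2/(3 - 24)) = (-32 + 4)*(2/(-21)) = -56*(-1)/21 = -28*(-2/21) = 8/3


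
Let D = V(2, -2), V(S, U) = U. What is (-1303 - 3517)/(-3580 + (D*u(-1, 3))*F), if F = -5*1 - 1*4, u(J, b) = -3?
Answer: 2410/1817 ≈ 1.3264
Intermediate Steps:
F = -9 (F = -5 - 4 = -9)
D = -2
(-1303 - 3517)/(-3580 + (D*u(-1, 3))*F) = (-1303 - 3517)/(-3580 - 2*(-3)*(-9)) = -4820/(-3580 + 6*(-9)) = -4820/(-3580 - 54) = -4820/(-3634) = -4820*(-1/3634) = 2410/1817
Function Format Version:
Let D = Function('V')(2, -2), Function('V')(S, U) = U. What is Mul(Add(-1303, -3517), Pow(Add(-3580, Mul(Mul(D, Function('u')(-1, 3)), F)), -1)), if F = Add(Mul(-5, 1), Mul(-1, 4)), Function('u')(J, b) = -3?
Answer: Rational(2410, 1817) ≈ 1.3264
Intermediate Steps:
F = -9 (F = Add(-5, -4) = -9)
D = -2
Mul(Add(-1303, -3517), Pow(Add(-3580, Mul(Mul(D, Function('u')(-1, 3)), F)), -1)) = Mul(Add(-1303, -3517), Pow(Add(-3580, Mul(Mul(-2, -3), -9)), -1)) = Mul(-4820, Pow(Add(-3580, Mul(6, -9)), -1)) = Mul(-4820, Pow(Add(-3580, -54), -1)) = Mul(-4820, Pow(-3634, -1)) = Mul(-4820, Rational(-1, 3634)) = Rational(2410, 1817)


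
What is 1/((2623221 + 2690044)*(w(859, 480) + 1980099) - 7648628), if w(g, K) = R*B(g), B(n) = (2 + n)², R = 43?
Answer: 1/179890684756402 ≈ 5.5589e-15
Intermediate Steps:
w(g, K) = 43*(2 + g)²
1/((2623221 + 2690044)*(w(859, 480) + 1980099) - 7648628) = 1/((2623221 + 2690044)*(43*(2 + 859)² + 1980099) - 7648628) = 1/(5313265*(43*861² + 1980099) - 7648628) = 1/(5313265*(43*741321 + 1980099) - 7648628) = 1/(5313265*(31876803 + 1980099) - 7648628) = 1/(5313265*33856902 - 7648628) = 1/(179890692405030 - 7648628) = 1/179890684756402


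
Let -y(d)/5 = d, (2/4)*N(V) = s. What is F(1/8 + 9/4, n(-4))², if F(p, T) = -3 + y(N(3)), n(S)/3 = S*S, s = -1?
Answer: 49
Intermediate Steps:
N(V) = -2 (N(V) = 2*(-1) = -2)
y(d) = -5*d
n(S) = 3*S² (n(S) = 3*(S*S) = 3*S²)
F(p, T) = 7 (F(p, T) = -3 - 5*(-2) = -3 + 10 = 7)
F(1/8 + 9/4, n(-4))² = 7² = 49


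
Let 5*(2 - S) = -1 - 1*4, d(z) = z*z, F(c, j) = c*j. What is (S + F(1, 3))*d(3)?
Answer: 54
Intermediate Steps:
d(z) = z**2
S = 3 (S = 2 - (-1 - 1*4)/5 = 2 - (-1 - 4)/5 = 2 - 1/5*(-5) = 2 + 1 = 3)
(S + F(1, 3))*d(3) = (3 + 1*3)*3**2 = (3 + 3)*9 = 6*9 = 54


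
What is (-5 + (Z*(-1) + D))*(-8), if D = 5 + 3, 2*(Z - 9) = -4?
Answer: 32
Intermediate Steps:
Z = 7 (Z = 9 + (½)*(-4) = 9 - 2 = 7)
D = 8
(-5 + (Z*(-1) + D))*(-8) = (-5 + (7*(-1) + 8))*(-8) = (-5 + (-7 + 8))*(-8) = (-5 + 1)*(-8) = -4*(-8) = 32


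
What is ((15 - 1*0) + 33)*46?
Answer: 2208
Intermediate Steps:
((15 - 1*0) + 33)*46 = ((15 + 0) + 33)*46 = (15 + 33)*46 = 48*46 = 2208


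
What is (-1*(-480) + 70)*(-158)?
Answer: -86900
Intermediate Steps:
(-1*(-480) + 70)*(-158) = (480 + 70)*(-158) = 550*(-158) = -86900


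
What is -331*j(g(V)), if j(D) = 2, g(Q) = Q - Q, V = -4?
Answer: -662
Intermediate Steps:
g(Q) = 0
-331*j(g(V)) = -331*2 = -662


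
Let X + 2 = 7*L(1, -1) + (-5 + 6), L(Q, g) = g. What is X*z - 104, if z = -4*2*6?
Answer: 280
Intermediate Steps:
z = -48 (z = -8*6 = -48)
X = -8 (X = -2 + (7*(-1) + (-5 + 6)) = -2 + (-7 + 1) = -2 - 6 = -8)
X*z - 104 = -8*(-48) - 104 = 384 - 104 = 280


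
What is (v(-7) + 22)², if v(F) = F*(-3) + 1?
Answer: 1936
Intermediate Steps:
v(F) = 1 - 3*F (v(F) = -3*F + 1 = 1 - 3*F)
(v(-7) + 22)² = ((1 - 3*(-7)) + 22)² = ((1 + 21) + 22)² = (22 + 22)² = 44² = 1936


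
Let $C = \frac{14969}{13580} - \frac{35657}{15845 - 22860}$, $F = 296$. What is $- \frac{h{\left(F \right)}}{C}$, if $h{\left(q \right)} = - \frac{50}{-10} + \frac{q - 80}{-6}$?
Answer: $\frac{590634940}{117845919} \approx 5.0119$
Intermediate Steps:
$h{\left(q \right)} = \frac{55}{3} - \frac{q}{6}$ ($h{\left(q \right)} = \left(-50\right) \left(- \frac{1}{10}\right) + \left(q - 80\right) \left(- \frac{1}{6}\right) = 5 + \left(-80 + q\right) \left(- \frac{1}{6}\right) = 5 - \left(- \frac{40}{3} + \frac{q}{6}\right) = \frac{55}{3} - \frac{q}{6}$)
$C = \frac{117845919}{19052740}$ ($C = 14969 \cdot \frac{1}{13580} - \frac{35657}{-7015} = \frac{14969}{13580} - - \frac{35657}{7015} = \frac{14969}{13580} + \frac{35657}{7015} = \frac{117845919}{19052740} \approx 6.1852$)
$- \frac{h{\left(F \right)}}{C} = - \frac{\frac{55}{3} - \frac{148}{3}}{\frac{117845919}{19052740}} = - \frac{\left(\frac{55}{3} - \frac{148}{3}\right) 19052740}{117845919} = - \frac{\left(-31\right) 19052740}{117845919} = \left(-1\right) \left(- \frac{590634940}{117845919}\right) = \frac{590634940}{117845919}$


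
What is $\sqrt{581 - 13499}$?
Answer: $i \sqrt{12918} \approx 113.66 i$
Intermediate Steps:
$\sqrt{581 - 13499} = \sqrt{-12918} = i \sqrt{12918}$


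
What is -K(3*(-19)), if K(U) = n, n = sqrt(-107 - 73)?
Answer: -6*I*sqrt(5) ≈ -13.416*I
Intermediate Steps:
n = 6*I*sqrt(5) (n = sqrt(-180) = 6*I*sqrt(5) ≈ 13.416*I)
K(U) = 6*I*sqrt(5)
-K(3*(-19)) = -6*I*sqrt(5)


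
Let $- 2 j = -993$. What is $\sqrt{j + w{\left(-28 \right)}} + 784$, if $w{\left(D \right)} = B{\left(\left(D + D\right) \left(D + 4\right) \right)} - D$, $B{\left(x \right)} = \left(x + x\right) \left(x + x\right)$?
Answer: $784 + \frac{\sqrt{28903474}}{2} \approx 3472.1$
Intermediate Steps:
$j = \frac{993}{2}$ ($j = \left(- \frac{1}{2}\right) \left(-993\right) = \frac{993}{2} \approx 496.5$)
$B{\left(x \right)} = 4 x^{2}$ ($B{\left(x \right)} = 2 x 2 x = 4 x^{2}$)
$w{\left(D \right)} = - D + 16 D^{2} \left(4 + D\right)^{2}$ ($w{\left(D \right)} = 4 \left(\left(D + D\right) \left(D + 4\right)\right)^{2} - D = 4 \left(2 D \left(4 + D\right)\right)^{2} - D = 4 \cdot 4 D^{2} \left(4 + D\right)^{2} - D = 16 D^{2} \left(4 + D\right)^{2} - D = - D + 16 D^{2} \left(4 + D\right)^{2}$)
$\sqrt{j + w{\left(-28 \right)}} + 784 = \sqrt{\frac{993}{2} - 28 \left(-1 + 16 \left(-28\right) \left(4 - 28\right)^{2}\right)} + 784 = \sqrt{\frac{993}{2} - 28 \left(-1 + 16 \left(-28\right) \left(-24\right)^{2}\right)} + 784 = \sqrt{\frac{993}{2} - 28 \left(-1 + 16 \left(-28\right) 576\right)} + 784 = \sqrt{\frac{993}{2} - 28 \left(-1 - 258048\right)} + 784 = \sqrt{\frac{993}{2} - -7225372} + 784 = \sqrt{\frac{993}{2} + 7225372} + 784 = \sqrt{\frac{14451737}{2}} + 784 = \frac{\sqrt{28903474}}{2} + 784 = 784 + \frac{\sqrt{28903474}}{2}$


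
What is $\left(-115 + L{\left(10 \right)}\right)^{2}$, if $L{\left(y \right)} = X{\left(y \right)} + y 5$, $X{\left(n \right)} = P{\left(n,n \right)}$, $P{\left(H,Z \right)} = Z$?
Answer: $3025$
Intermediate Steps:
$X{\left(n \right)} = n$
$L{\left(y \right)} = 6 y$ ($L{\left(y \right)} = y + y 5 = y + 5 y = 6 y$)
$\left(-115 + L{\left(10 \right)}\right)^{2} = \left(-115 + 6 \cdot 10\right)^{2} = \left(-115 + 60\right)^{2} = \left(-55\right)^{2} = 3025$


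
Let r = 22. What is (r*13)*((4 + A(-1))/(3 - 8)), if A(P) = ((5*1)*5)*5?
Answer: -36894/5 ≈ -7378.8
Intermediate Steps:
A(P) = 125 (A(P) = (5*5)*5 = 25*5 = 125)
(r*13)*((4 + A(-1))/(3 - 8)) = (22*13)*((4 + 125)/(3 - 8)) = 286*(129/(-5)) = 286*(129*(-1/5)) = 286*(-129/5) = -36894/5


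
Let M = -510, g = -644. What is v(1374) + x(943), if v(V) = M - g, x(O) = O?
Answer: 1077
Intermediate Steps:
v(V) = 134 (v(V) = -510 - 1*(-644) = -510 + 644 = 134)
v(1374) + x(943) = 134 + 943 = 1077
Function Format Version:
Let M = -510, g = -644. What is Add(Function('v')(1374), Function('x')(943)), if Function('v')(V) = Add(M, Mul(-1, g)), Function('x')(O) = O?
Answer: 1077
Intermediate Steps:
Function('v')(V) = 134 (Function('v')(V) = Add(-510, Mul(-1, -644)) = Add(-510, 644) = 134)
Add(Function('v')(1374), Function('x')(943)) = Add(134, 943) = 1077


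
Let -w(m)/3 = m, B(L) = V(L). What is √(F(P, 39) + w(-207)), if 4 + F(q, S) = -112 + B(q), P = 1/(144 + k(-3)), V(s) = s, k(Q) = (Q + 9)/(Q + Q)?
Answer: 6*√286858/143 ≈ 22.472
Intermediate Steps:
k(Q) = (9 + Q)/(2*Q) (k(Q) = (9 + Q)/((2*Q)) = (9 + Q)*(1/(2*Q)) = (9 + Q)/(2*Q))
B(L) = L
P = 1/143 (P = 1/(144 + (½)*(9 - 3)/(-3)) = 1/(144 + (½)*(-⅓)*6) = 1/(144 - 1) = 1/143 ≈ 0.0069930)
w(m) = -3*m
F(q, S) = -116 + q (F(q, S) = -4 + (-112 + q) = -116 + q)
√(F(P, 39) + w(-207)) = √((-116 + 1/143) - 3*(-207)) = √(-16587/143 + 621) = √(72216/143) = 6*√286858/143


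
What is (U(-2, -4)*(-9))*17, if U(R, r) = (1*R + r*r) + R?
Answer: -1836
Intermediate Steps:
U(R, r) = r**2 + 2*R (U(R, r) = (R + r**2) + R = r**2 + 2*R)
(U(-2, -4)*(-9))*17 = (((-4)**2 + 2*(-2))*(-9))*17 = ((16 - 4)*(-9))*17 = (12*(-9))*17 = -108*17 = -1836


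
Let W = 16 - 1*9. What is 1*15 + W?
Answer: 22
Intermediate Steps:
W = 7 (W = 16 - 9 = 7)
1*15 + W = 1*15 + 7 = 15 + 7 = 22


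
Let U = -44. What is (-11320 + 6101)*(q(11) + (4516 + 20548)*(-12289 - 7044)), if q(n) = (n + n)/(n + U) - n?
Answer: 7586792301649/3 ≈ 2.5289e+12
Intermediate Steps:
q(n) = -n + 2*n/(-44 + n) (q(n) = (n + n)/(n - 44) - n = (2*n)/(-44 + n) - n = 2*n/(-44 + n) - n = -n + 2*n/(-44 + n))
(-11320 + 6101)*(q(11) + (4516 + 20548)*(-12289 - 7044)) = (-11320 + 6101)*(11*(46 - 1*11)/(-44 + 11) + (4516 + 20548)*(-12289 - 7044)) = -5219*(11*(46 - 11)/(-33) + 25064*(-19333)) = -5219*(11*(-1/33)*35 - 484562312) = -5219*(-35/3 - 484562312) = -5219*(-1453686971/3) = 7586792301649/3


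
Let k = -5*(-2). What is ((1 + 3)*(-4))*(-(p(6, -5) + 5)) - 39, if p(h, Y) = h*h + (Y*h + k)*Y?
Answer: 2217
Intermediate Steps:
k = 10
p(h, Y) = h² + Y*(10 + Y*h) (p(h, Y) = h*h + (Y*h + 10)*Y = h² + (10 + Y*h)*Y = h² + Y*(10 + Y*h))
((1 + 3)*(-4))*(-(p(6, -5) + 5)) - 39 = ((1 + 3)*(-4))*(-((6² + 10*(-5) + 6*(-5)²) + 5)) - 39 = (4*(-4))*(-((36 - 50 + 6*25) + 5)) - 39 = -(-16)*((36 - 50 + 150) + 5) - 39 = -(-16)*(136 + 5) - 39 = -(-16)*141 - 39 = -16*(-141) - 39 = 2256 - 39 = 2217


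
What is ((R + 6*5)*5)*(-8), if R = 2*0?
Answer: -1200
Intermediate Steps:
R = 0
((R + 6*5)*5)*(-8) = ((0 + 6*5)*5)*(-8) = ((0 + 30)*5)*(-8) = (30*5)*(-8) = 150*(-8) = -1200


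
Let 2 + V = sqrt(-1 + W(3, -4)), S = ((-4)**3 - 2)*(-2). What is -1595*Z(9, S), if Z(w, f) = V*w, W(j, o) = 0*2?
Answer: 28710 - 14355*I ≈ 28710.0 - 14355.0*I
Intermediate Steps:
W(j, o) = 0
S = 132 (S = (-64 - 2)*(-2) = -66*(-2) = 132)
V = -2 + I (V = -2 + sqrt(-1 + 0) = -2 + sqrt(-1) = -2 + I ≈ -2.0 + 1.0*I)
Z(w, f) = w*(-2 + I) (Z(w, f) = (-2 + I)*w = w*(-2 + I))
-1595*Z(9, S) = -14355*(-2 + I) = -1595*(-18 + 9*I) = 28710 - 14355*I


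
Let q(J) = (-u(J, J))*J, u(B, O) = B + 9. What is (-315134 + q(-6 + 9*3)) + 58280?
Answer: -257484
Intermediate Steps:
u(B, O) = 9 + B
q(J) = J*(-9 - J) (q(J) = (-(9 + J))*J = (-9 - J)*J = J*(-9 - J))
(-315134 + q(-6 + 9*3)) + 58280 = (-315134 - (-6 + 9*3)*(9 + (-6 + 9*3))) + 58280 = (-315134 - (-6 + 27)*(9 + (-6 + 27))) + 58280 = (-315134 - 1*21*(9 + 21)) + 58280 = (-315134 - 1*21*30) + 58280 = (-315134 - 630) + 58280 = -315764 + 58280 = -257484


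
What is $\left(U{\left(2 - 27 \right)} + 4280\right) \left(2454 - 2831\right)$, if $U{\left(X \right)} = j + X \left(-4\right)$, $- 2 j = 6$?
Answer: $-1650129$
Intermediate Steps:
$j = -3$ ($j = \left(- \frac{1}{2}\right) 6 = -3$)
$U{\left(X \right)} = -3 - 4 X$ ($U{\left(X \right)} = -3 + X \left(-4\right) = -3 - 4 X$)
$\left(U{\left(2 - 27 \right)} + 4280\right) \left(2454 - 2831\right) = \left(\left(-3 - 4 \left(2 - 27\right)\right) + 4280\right) \left(2454 - 2831\right) = \left(\left(-3 - -100\right) + 4280\right) \left(-377\right) = \left(\left(-3 + 100\right) + 4280\right) \left(-377\right) = \left(97 + 4280\right) \left(-377\right) = 4377 \left(-377\right) = -1650129$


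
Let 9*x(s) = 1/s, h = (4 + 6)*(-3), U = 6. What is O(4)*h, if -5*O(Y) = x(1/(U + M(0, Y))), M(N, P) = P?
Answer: 20/3 ≈ 6.6667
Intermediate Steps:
h = -30 (h = 10*(-3) = -30)
x(s) = 1/(9*s) (x(s) = (1/s)/9 = 1/(9*s))
O(Y) = -2/15 - Y/45 (O(Y) = -1/(45*(1/(6 + Y))) = -(6 + Y)/45 = -(2/3 + Y/9)/5 = -2/15 - Y/45)
O(4)*h = (-2/15 - 1/45*4)*(-30) = (-2/15 - 4/45)*(-30) = -2/9*(-30) = 20/3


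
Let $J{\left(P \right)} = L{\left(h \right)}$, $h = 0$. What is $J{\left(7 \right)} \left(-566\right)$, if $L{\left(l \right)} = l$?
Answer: $0$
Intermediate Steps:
$J{\left(P \right)} = 0$
$J{\left(7 \right)} \left(-566\right) = 0 \left(-566\right) = 0$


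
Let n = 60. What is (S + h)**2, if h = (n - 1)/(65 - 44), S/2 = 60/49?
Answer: 597529/21609 ≈ 27.652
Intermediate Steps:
S = 120/49 (S = 2*(60/49) = 120/49 ≈ 2.4490)
h = 59/21 (h = (60 - 1)/(65 - 44) = 59/21 ≈ 2.8095)
(S + h)**2 = (120/49 + 59/21)**2 = (773/147)**2 = 597529/21609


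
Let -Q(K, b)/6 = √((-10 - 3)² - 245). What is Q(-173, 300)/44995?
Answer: -12*I*√19/44995 ≈ -0.0011625*I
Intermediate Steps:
Q(K, b) = -12*I*√19 (Q(K, b) = -6*√((-10 - 3)² - 245) = -6*√((-13)² - 245) = -6*√(169 - 245) = -12*I*√19)
Q(-173, 300)/44995 = -12*I*√19/44995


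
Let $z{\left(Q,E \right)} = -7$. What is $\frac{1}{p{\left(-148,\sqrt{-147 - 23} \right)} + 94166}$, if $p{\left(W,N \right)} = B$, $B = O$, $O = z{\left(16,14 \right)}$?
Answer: $\frac{1}{94159} \approx 1.062 \cdot 10^{-5}$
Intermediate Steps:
$O = -7$
$B = -7$
$p{\left(W,N \right)} = -7$
$\frac{1}{p{\left(-148,\sqrt{-147 - 23} \right)} + 94166} = \frac{1}{-7 + 94166} = \frac{1}{94159}$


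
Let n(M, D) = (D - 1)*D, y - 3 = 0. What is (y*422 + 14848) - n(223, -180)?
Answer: -16466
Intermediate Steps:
y = 3 (y = 3 + 0 = 3)
n(M, D) = D*(-1 + D) (n(M, D) = (-1 + D)*D = D*(-1 + D))
(y*422 + 14848) - n(223, -180) = (3*422 + 14848) - (-180)*(-1 - 180) = (1266 + 14848) - (-180)*(-181) = 16114 - 1*32580 = 16114 - 32580 = -16466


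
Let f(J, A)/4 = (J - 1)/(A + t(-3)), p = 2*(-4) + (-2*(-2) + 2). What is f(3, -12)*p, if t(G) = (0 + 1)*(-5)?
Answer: 16/17 ≈ 0.94118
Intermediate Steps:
p = -2 (p = -8 + (4 + 2) = -8 + 6 = -2)
t(G) = -5 (t(G) = 1*(-5) = -5)
f(J, A) = 4*(-1 + J)/(-5 + A) (f(J, A) = 4*((J - 1)/(A - 5)) = 4*((-1 + J)/(-5 + A)) = 4*(-1 + J)/(-5 + A))
f(3, -12)*p = (4*(-1 + 3)/(-5 - 12))*(-2) = (4*2/(-17))*(-2) = (4*(-1/17)*2)*(-2) = -8/17*(-2) = 16/17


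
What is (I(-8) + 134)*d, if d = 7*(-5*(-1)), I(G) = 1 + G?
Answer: 4445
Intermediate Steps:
d = 35 (d = 7*5 = 35)
(I(-8) + 134)*d = ((1 - 8) + 134)*35 = (-7 + 134)*35 = 127*35 = 4445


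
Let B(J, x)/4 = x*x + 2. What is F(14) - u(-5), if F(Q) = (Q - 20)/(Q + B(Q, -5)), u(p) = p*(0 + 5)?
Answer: 1522/61 ≈ 24.951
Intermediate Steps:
B(J, x) = 8 + 4*x² (B(J, x) = 4*(x*x + 2) = 4*(x² + 2) = 4*(2 + x²) = 8 + 4*x²)
u(p) = 5*p (u(p) = p*5 = 5*p)
F(Q) = (-20 + Q)/(108 + Q) (F(Q) = (Q - 20)/(Q + (8 + 4*(-5)²)) = (-20 + Q)/(Q + (8 + 4*25)) = (-20 + Q)/(Q + (8 + 100)) = (-20 + Q)/(Q + 108) = (-20 + Q)/(108 + Q))
F(14) - u(-5) = (-20 + 14)/(108 + 14) - 5*(-5) = -6/122 - 1*(-25) = (1/122)*(-6) + 25 = -3/61 + 25 = 1522/61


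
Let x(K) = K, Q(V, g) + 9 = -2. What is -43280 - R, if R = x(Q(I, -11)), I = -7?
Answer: -43269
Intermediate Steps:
Q(V, g) = -11 (Q(V, g) = -9 - 2 = -11)
R = -11
-43280 - R = -43280 - 1*(-11) = -43280 + 11 = -43269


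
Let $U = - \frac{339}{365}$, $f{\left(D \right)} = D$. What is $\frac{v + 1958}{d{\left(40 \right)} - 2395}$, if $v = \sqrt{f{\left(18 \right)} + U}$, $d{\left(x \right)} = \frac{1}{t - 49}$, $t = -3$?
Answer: $- \frac{101816}{124541} - \frac{52 \sqrt{2274315}}{45457465} \approx -0.81925$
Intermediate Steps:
$U = - \frac{339}{365}$ ($U = \left(-339\right) \frac{1}{365} = - \frac{339}{365} \approx -0.92877$)
$d{\left(x \right)} = - \frac{1}{52}$ ($d{\left(x \right)} = \frac{1}{-3 - 49} = \frac{1}{-52} = - \frac{1}{52}$)
$v = \frac{\sqrt{2274315}}{365}$ ($v = \sqrt{18 - \frac{339}{365}} = \sqrt{\frac{6231}{365}} = \frac{\sqrt{2274315}}{365} \approx 4.1317$)
$\frac{v + 1958}{d{\left(40 \right)} - 2395} = \frac{\frac{\sqrt{2274315}}{365} + 1958}{- \frac{1}{52} - 2395} = \frac{1958 + \frac{\sqrt{2274315}}{365}}{- \frac{124541}{52}} = \left(1958 + \frac{\sqrt{2274315}}{365}\right) \left(- \frac{52}{124541}\right) = - \frac{101816}{124541} - \frac{52 \sqrt{2274315}}{45457465}$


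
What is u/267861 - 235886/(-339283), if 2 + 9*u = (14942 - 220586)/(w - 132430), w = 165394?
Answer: 223158095294155/320977591742907 ≈ 0.69524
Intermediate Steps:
u = -22631/24723 (u = -2/9 + ((14942 - 220586)/(165394 - 132430))/9 = -2/9 + (-205644/32964)/9 = -2/9 + (-205644*1/32964)/9 = -2/9 + (⅑)*(-17137/2747) = -2/9 - 17137/24723 = -22631/24723 ≈ -0.91538)
u/267861 - 235886/(-339283) = -22631/24723/267861 - 235886/(-339283) = -22631/24723*1/267861 - 235886*(-1/339283) = -22631/6622327503 + 33698/48469 = 223158095294155/320977591742907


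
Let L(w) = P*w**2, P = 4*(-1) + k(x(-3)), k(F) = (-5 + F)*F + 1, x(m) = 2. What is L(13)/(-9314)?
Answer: 1521/9314 ≈ 0.16330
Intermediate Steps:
k(F) = 1 + F*(-5 + F) (k(F) = F*(-5 + F) + 1 = 1 + F*(-5 + F))
P = -9 (P = 4*(-1) + (1 + 2**2 - 5*2) = -4 + (1 + 4 - 10) = -4 - 5 = -9)
L(w) = -9*w**2
L(13)/(-9314) = -9*13**2/(-9314) = -9*169*(-1/9314) = -1521*(-1/9314) = 1521/9314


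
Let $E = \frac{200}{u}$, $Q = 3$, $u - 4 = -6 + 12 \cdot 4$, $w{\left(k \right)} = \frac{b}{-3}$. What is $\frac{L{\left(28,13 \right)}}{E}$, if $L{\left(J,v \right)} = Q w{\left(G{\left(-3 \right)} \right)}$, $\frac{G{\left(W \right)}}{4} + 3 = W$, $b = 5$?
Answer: $- \frac{23}{20} \approx -1.15$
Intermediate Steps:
$G{\left(W \right)} = -12 + 4 W$
$w{\left(k \right)} = - \frac{5}{3}$ ($w{\left(k \right)} = \frac{5}{-3} = 5 \left(- \frac{1}{3}\right) = - \frac{5}{3}$)
$u = 46$ ($u = 4 + \left(-6 + 12 \cdot 4\right) = 4 + \left(-6 + 48\right) = 4 + 42 = 46$)
$L{\left(J,v \right)} = -5$ ($L{\left(J,v \right)} = 3 \left(- \frac{5}{3}\right) = -5$)
$E = \frac{100}{23}$ ($E = \frac{200}{46} = 200 \cdot \frac{1}{46} = \frac{100}{23} \approx 4.3478$)
$\frac{L{\left(28,13 \right)}}{E} = - \frac{5}{\frac{100}{23}} = \left(-5\right) \frac{23}{100} = - \frac{23}{20}$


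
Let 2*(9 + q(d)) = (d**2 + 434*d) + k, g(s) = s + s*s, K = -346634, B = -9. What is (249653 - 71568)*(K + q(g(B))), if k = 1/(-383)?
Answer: -44801748656055/766 ≈ -5.8488e+10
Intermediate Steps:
g(s) = s + s**2
k = -1/383 ≈ -0.0026110
q(d) = -6895/766 + d**2/2 + 217*d (q(d) = -9 + ((d**2 + 434*d) - 1/383)/2 = -9 + (-1/383 + d**2 + 434*d)/2 = -9 + (-1/766 + d**2/2 + 217*d) = -6895/766 + d**2/2 + 217*d)
(249653 - 71568)*(K + q(g(B))) = (249653 - 71568)*(-346634 + (-6895/766 + (-9*(1 - 9))**2/2 + 217*(-9*(1 - 9)))) = 178085*(-346634 + (-6895/766 + (-9*(-8))**2/2 + 217*(-9*(-8)))) = 178085*(-346634 + (-6895/766 + (1/2)*72**2 + 217*72)) = 178085*(-346634 + (-6895/766 + (1/2)*5184 + 15624)) = 178085*(-346634 + (-6895/766 + 2592 + 15624)) = 178085*(-346634 + 13946561/766) = 178085*(-251575083/766) = -44801748656055/766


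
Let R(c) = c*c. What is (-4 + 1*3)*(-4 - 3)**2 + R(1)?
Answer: -48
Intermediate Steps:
R(c) = c**2
(-4 + 1*3)*(-4 - 3)**2 + R(1) = (-4 + 1*3)*(-4 - 3)**2 + 1**2 = (-4 + 3)*(-7)**2 + 1 = -1*49 + 1 = -49 + 1 = -48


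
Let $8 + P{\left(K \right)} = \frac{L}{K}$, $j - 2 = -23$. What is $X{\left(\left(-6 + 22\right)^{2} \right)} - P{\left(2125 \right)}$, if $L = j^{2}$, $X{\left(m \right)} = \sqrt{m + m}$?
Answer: $\frac{16559}{2125} + 16 \sqrt{2} \approx 30.42$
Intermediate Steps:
$j = -21$ ($j = 2 - 23 = -21$)
$X{\left(m \right)} = \sqrt{2} \sqrt{m}$ ($X{\left(m \right)} = \sqrt{2 m} = \sqrt{2} \sqrt{m}$)
$L = 441$ ($L = \left(-21\right)^{2} = 441$)
$P{\left(K \right)} = -8 + \frac{441}{K}$
$X{\left(\left(-6 + 22\right)^{2} \right)} - P{\left(2125 \right)} = \sqrt{2} \sqrt{\left(-6 + 22\right)^{2}} - \left(-8 + \frac{441}{2125}\right) = \sqrt{2} \sqrt{16^{2}} - \left(-8 + 441 \cdot \frac{1}{2125}\right) = \sqrt{2} \sqrt{256} - \left(-8 + \frac{441}{2125}\right) = \sqrt{2} \cdot 16 - - \frac{16559}{2125} = 16 \sqrt{2} + \frac{16559}{2125} = \frac{16559}{2125} + 16 \sqrt{2}$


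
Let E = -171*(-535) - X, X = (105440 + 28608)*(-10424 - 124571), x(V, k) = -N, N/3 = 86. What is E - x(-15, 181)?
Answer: 18095901503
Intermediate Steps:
N = 258 (N = 3*86 = 258)
x(V, k) = -258 (x(V, k) = -1*258 = -258)
X = -18095809760 (X = 134048*(-134995) = -18095809760)
E = 18095901245 (E = -171*(-535) - 1*(-18095809760) = 91485 + 18095809760 = 18095901245)
E - x(-15, 181) = 18095901245 - 1*(-258) = 18095901245 + 258 = 18095901503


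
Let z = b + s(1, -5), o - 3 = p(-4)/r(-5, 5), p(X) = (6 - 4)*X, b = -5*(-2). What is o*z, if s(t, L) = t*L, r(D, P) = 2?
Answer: -5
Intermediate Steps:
b = 10
p(X) = 2*X
o = -1 (o = 3 + (2*(-4))/2 = 3 - 8*1/2 = 3 - 4 = -1)
s(t, L) = L*t
z = 5 (z = 10 - 5*1 = 10 - 5 = 5)
o*z = -1*5 = -5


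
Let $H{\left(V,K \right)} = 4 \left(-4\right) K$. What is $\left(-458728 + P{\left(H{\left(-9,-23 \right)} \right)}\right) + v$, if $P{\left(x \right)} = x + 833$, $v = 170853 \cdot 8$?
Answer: $909297$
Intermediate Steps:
$v = 1366824$
$H{\left(V,K \right)} = - 16 K$
$P{\left(x \right)} = 833 + x$
$\left(-458728 + P{\left(H{\left(-9,-23 \right)} \right)}\right) + v = \left(-458728 + \left(833 - -368\right)\right) + 1366824 = \left(-458728 + \left(833 + 368\right)\right) + 1366824 = \left(-458728 + 1201\right) + 1366824 = -457527 + 1366824 = 909297$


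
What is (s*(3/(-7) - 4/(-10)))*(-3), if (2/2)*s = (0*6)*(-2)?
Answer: 0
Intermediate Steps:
s = 0 (s = (0*6)*(-2) = 0*(-2) = 0)
(s*(3/(-7) - 4/(-10)))*(-3) = (0*(3/(-7) - 4/(-10)))*(-3) = (0*(3*(-1/7) - 4*(-1/10)))*(-3) = (0*(-3/7 + 2/5))*(-3) = (0*(-1/35))*(-3) = 0*(-3) = 0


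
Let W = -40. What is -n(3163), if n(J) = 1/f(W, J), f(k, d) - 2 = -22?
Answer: 1/20 ≈ 0.050000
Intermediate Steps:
f(k, d) = -20 (f(k, d) = 2 - 22 = -20)
n(J) = -1/20 (n(J) = 1/(-20) = -1/20)
-n(3163) = -1*(-1/20) = 1/20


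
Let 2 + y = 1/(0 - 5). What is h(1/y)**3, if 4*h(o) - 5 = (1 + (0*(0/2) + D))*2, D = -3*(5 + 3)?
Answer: -68921/64 ≈ -1076.9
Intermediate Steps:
D = -24 (D = -3*8 = -24)
y = -11/5 (y = -2 + 1/(0 - 5) = -2 + 1/(-5) = -2 - 1/5 = -11/5 ≈ -2.2000)
h(o) = -41/4 (h(o) = 5/4 + ((1 + (0*(0/2) - 24))*2)/4 = 5/4 + ((1 + (0*(0*(1/2)) - 24))*2)/4 = 5/4 + ((1 + (0*0 - 24))*2)/4 = 5/4 + ((1 + (0 - 24))*2)/4 = 5/4 + ((1 - 24)*2)/4 = 5/4 + (-23*2)/4 = 5/4 + (1/4)*(-46) = 5/4 - 23/2 = -41/4)
h(1/y)**3 = (-41/4)**3 = -68921/64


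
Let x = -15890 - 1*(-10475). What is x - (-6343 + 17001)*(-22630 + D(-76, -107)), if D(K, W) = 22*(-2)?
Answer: 241654077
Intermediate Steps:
D(K, W) = -44
x = -5415 (x = -15890 + 10475 = -5415)
x - (-6343 + 17001)*(-22630 + D(-76, -107)) = -5415 - (-6343 + 17001)*(-22630 - 44) = -5415 - 10658*(-22674) = -5415 - 1*(-241659492) = -5415 + 241659492 = 241654077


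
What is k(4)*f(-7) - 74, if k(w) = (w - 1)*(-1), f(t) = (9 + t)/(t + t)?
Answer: -515/7 ≈ -73.571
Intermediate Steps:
f(t) = (9 + t)/(2*t) (f(t) = (9 + t)/((2*t)) = (9 + t)*(1/(2*t)) = (9 + t)/(2*t))
k(w) = 1 - w (k(w) = (-1 + w)*(-1) = 1 - w)
k(4)*f(-7) - 74 = (1 - 1*4)*((½)*(9 - 7)/(-7)) - 74 = (1 - 4)*((½)*(-⅐)*2) - 74 = -3*(-⅐) - 74 = 3/7 - 74 = -515/7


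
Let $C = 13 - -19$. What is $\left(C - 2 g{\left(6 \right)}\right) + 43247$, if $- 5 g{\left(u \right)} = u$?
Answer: $\frac{216407}{5} \approx 43281.0$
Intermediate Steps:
$g{\left(u \right)} = - \frac{u}{5}$
$C = 32$ ($C = 13 + 19 = 32$)
$\left(C - 2 g{\left(6 \right)}\right) + 43247 = \left(32 - 2 \left(\left(- \frac{1}{5}\right) 6\right)\right) + 43247 = \left(32 - - \frac{12}{5}\right) + 43247 = \left(32 + \frac{12}{5}\right) + 43247 = \frac{172}{5} + 43247 = \frac{216407}{5}$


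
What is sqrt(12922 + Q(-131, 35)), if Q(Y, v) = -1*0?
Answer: sqrt(12922) ≈ 113.67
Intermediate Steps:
Q(Y, v) = 0
sqrt(12922 + Q(-131, 35)) = sqrt(12922 + 0) = sqrt(12922)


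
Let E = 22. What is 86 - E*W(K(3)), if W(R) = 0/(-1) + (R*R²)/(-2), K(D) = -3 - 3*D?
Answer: -18922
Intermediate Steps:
W(R) = -R³/2 (W(R) = 0*(-1) + R³*(-½) = 0 - R³/2 = -R³/2)
86 - E*W(K(3)) = 86 - 22*(-(-3 - 3*3)³/2) = 86 - 22*(-(-3 - 9)³/2) = 86 - 22*(-½*(-12)³) = 86 - 22*(-½*(-1728)) = 86 - 22*864 = 86 - 1*19008 = 86 - 19008 = -18922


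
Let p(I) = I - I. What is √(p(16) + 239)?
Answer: √239 ≈ 15.460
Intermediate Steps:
p(I) = 0
√(p(16) + 239) = √(0 + 239) = √239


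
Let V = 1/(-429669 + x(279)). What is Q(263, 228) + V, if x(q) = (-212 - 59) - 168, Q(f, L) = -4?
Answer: -1720433/430108 ≈ -4.0000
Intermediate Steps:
x(q) = -439 (x(q) = -271 - 168 = -439)
V = -1/430108 (V = 1/(-429669 - 439) = 1/(-430108) = -1/430108 ≈ -2.3250e-6)
Q(263, 228) + V = -4 - 1/430108 = -1720433/430108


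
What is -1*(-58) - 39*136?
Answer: -5246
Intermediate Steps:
-1*(-58) - 39*136 = 58 - 5304 = -5246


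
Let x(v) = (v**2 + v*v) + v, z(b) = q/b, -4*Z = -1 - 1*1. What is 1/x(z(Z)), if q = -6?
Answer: 1/276 ≈ 0.0036232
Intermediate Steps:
Z = 1/2 (Z = -(-1 - 1*1)/4 = -(-1 - 1)/4 = -1/4*(-2) = 1/2 ≈ 0.50000)
z(b) = -6/b
x(v) = v + 2*v**2 (x(v) = (v**2 + v**2) + v = 2*v**2 + v = v + 2*v**2)
1/x(z(Z)) = 1/((-6/1/2)*(1 + 2*(-6/1/2))) = 1/((-6*2)*(1 + 2*(-6*2))) = 1/(-12*(1 + 2*(-12))) = 1/(-12*(1 - 24)) = 1/(-12*(-23)) = 1/276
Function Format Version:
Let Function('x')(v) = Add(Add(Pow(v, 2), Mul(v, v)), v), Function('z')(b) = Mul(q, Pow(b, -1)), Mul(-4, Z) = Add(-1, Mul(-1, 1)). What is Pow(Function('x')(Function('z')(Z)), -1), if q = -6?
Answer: Rational(1, 276) ≈ 0.0036232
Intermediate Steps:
Z = Rational(1, 2) (Z = Mul(Rational(-1, 4), Add(-1, Mul(-1, 1))) = Mul(Rational(-1, 4), Add(-1, -1)) = Mul(Rational(-1, 4), -2) = Rational(1, 2) ≈ 0.50000)
Function('z')(b) = Mul(-6, Pow(b, -1))
Function('x')(v) = Add(v, Mul(2, Pow(v, 2))) (Function('x')(v) = Add(Add(Pow(v, 2), Pow(v, 2)), v) = Add(Mul(2, Pow(v, 2)), v) = Add(v, Mul(2, Pow(v, 2))))
Pow(Function('x')(Function('z')(Z)), -1) = Pow(Mul(Mul(-6, Pow(Rational(1, 2), -1)), Add(1, Mul(2, Mul(-6, Pow(Rational(1, 2), -1))))), -1) = Pow(Mul(Mul(-6, 2), Add(1, Mul(2, Mul(-6, 2)))), -1) = Pow(Mul(-12, Add(1, Mul(2, -12))), -1) = Pow(Mul(-12, Add(1, -24)), -1) = Pow(Mul(-12, -23), -1) = Pow(276, -1) = Rational(1, 276)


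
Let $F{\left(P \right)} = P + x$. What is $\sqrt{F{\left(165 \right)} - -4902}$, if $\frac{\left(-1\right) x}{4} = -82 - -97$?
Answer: $\sqrt{5007} \approx 70.76$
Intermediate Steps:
$x = -60$ ($x = - 4 \left(-82 - -97\right) = - 4 \left(-82 + 97\right) = \left(-4\right) 15 = -60$)
$F{\left(P \right)} = -60 + P$ ($F{\left(P \right)} = P - 60 = -60 + P$)
$\sqrt{F{\left(165 \right)} - -4902} = \sqrt{\left(-60 + 165\right) - -4902} = \sqrt{105 + 4902} = \sqrt{5007}$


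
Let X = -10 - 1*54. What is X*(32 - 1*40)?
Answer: 512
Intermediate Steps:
X = -64 (X = -10 - 54 = -64)
X*(32 - 1*40) = -64*(32 - 1*40) = -64*(32 - 40) = -64*(-8) = 512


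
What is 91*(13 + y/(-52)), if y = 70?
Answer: 2121/2 ≈ 1060.5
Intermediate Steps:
91*(13 + y/(-52)) = 91*(13 + 70/(-52)) = 91*(13 + 70*(-1/52)) = 91*(13 - 35/26) = 91*(303/26) = 2121/2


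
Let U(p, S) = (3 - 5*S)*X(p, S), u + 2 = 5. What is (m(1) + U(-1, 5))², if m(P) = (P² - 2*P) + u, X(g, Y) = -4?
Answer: 8100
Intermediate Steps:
u = 3 (u = -2 + 5 = 3)
U(p, S) = -12 + 20*S (U(p, S) = (3 - 5*S)*(-4) = -12 + 20*S)
m(P) = 3 + P² - 2*P (m(P) = (P² - 2*P) + 3 = 3 + P² - 2*P)
(m(1) + U(-1, 5))² = ((3 + 1² - 2*1) + (-12 + 20*5))² = ((3 + 1 - 2) + (-12 + 100))² = (2 + 88)² = 90² = 8100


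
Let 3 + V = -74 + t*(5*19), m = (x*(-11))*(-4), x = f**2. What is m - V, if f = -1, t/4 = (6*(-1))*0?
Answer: 121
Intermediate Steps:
t = 0 (t = 4*((6*(-1))*0) = 4*(-6*0) = 4*0 = 0)
x = 1 (x = (-1)**2 = 1)
m = 44 (m = (1*(-11))*(-4) = -11*(-4) = 44)
V = -77 (V = -3 + (-74 + 0*(5*19)) = -3 + (-74 + 0*95) = -3 + (-74 + 0) = -3 - 74 = -77)
m - V = 44 - 1*(-77) = 44 + 77 = 121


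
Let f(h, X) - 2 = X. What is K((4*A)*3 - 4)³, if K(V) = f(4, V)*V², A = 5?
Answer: 6017445183619072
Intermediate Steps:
f(h, X) = 2 + X
K(V) = V²*(2 + V) (K(V) = (2 + V)*V² = V²*(2 + V))
K((4*A)*3 - 4)³ = (((4*5)*3 - 4)²*(2 + ((4*5)*3 - 4)))³ = ((20*3 - 4)²*(2 + (20*3 - 4)))³ = ((60 - 4)²*(2 + (60 - 4)))³ = (56²*(2 + 56))³ = (3136*58)³ = 181888³ = 6017445183619072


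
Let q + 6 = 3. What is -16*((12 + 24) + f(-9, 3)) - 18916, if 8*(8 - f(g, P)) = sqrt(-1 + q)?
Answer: -19620 + 4*I ≈ -19620.0 + 4.0*I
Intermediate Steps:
q = -3 (q = -6 + 3 = -3)
f(g, P) = 8 - I/4 (f(g, P) = 8 - sqrt(-1 - 3)/8 = 8 - I/4)
-16*((12 + 24) + f(-9, 3)) - 18916 = -16*((12 + 24) + (8 - I/4)) - 18916 = -16*(36 + (8 - I/4)) - 18916 = -16*(44 - I/4) - 18916 = (-704 + 4*I) - 18916 = -19620 + 4*I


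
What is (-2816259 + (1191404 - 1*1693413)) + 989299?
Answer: -2328969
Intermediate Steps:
(-2816259 + (1191404 - 1*1693413)) + 989299 = (-2816259 + (1191404 - 1693413)) + 989299 = (-2816259 - 502009) + 989299 = -3318268 + 989299 = -2328969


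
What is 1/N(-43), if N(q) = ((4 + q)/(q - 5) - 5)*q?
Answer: 16/2881 ≈ 0.0055536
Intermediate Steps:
N(q) = q*(-5 + (4 + q)/(-5 + q)) (N(q) = ((4 + q)/(-5 + q) - 5)*q = (-5 + (4 + q)/(-5 + q))*q = q*(-5 + (4 + q)/(-5 + q)))
1/N(-43) = 1/(-43*(29 - 4*(-43))/(-5 - 43)) = 1/(-43*(29 + 172)/(-48)) = 1/(-43*(-1/48)*201) = 1/(2881/16) = 16/2881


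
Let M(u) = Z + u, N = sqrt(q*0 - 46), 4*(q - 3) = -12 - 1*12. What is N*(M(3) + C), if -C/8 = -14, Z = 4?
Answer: 119*I*sqrt(46) ≈ 807.1*I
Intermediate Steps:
C = 112 (C = -8*(-14) = 112)
q = -3 (q = 3 + (-12 - 1*12)/4 = 3 + (-12 - 12)/4 = 3 + (1/4)*(-24) = 3 - 6 = -3)
N = I*sqrt(46) (N = sqrt(-3*0 - 46) = sqrt(0 - 46) = sqrt(-46) = I*sqrt(46) ≈ 6.7823*I)
M(u) = 4 + u
N*(M(3) + C) = (I*sqrt(46))*((4 + 3) + 112) = (I*sqrt(46))*(7 + 112) = (I*sqrt(46))*119 = 119*I*sqrt(46)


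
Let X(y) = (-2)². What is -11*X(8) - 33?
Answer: -77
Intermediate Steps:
X(y) = 4
-11*X(8) - 33 = -11*4 - 33 = -44 - 33 = -77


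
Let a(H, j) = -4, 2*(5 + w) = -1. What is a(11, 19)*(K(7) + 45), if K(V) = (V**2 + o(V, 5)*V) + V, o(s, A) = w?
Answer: -250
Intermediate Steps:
w = -11/2 (w = -5 + (1/2)*(-1) = -5 - 1/2 = -11/2 ≈ -5.5000)
o(s, A) = -11/2
K(V) = V**2 - 9*V/2 (K(V) = (V**2 - 11*V/2) + V = V**2 - 9*V/2)
a(11, 19)*(K(7) + 45) = -4*((1/2)*7*(-9 + 2*7) + 45) = -4*((1/2)*7*(-9 + 14) + 45) = -4*((1/2)*7*5 + 45) = -4*(35/2 + 45) = -4*125/2 = -250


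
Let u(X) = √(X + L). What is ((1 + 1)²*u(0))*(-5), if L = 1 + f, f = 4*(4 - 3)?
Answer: -20*√5 ≈ -44.721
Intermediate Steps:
f = 4 (f = 4*1 = 4)
L = 5 (L = 1 + 4 = 5)
u(X) = √(5 + X) (u(X) = √(X + 5) = √(5 + X))
((1 + 1)²*u(0))*(-5) = ((1 + 1)²*√(5 + 0))*(-5) = (2²*√5)*(-5) = (4*√5)*(-5) = -20*√5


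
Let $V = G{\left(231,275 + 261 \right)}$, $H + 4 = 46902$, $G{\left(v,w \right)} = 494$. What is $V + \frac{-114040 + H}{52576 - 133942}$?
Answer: $\frac{20130973}{40683} \approx 494.83$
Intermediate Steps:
$H = 46898$ ($H = -4 + 46902 = 46898$)
$V = 494$
$V + \frac{-114040 + H}{52576 - 133942} = 494 + \frac{-114040 + 46898}{52576 - 133942} = 494 - \frac{67142}{-81366} = 494 - - \frac{33571}{40683} = 494 + \frac{33571}{40683} = \frac{20130973}{40683}$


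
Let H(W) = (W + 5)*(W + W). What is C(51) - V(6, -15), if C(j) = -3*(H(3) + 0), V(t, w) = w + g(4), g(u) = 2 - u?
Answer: -127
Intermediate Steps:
H(W) = 2*W*(5 + W) (H(W) = (5 + W)*(2*W) = 2*W*(5 + W))
V(t, w) = -2 + w (V(t, w) = w + (2 - 1*4) = w + (2 - 4) = w - 2 = -2 + w)
C(j) = -144 (C(j) = -3*(2*3*(5 + 3) + 0) = -3*(2*3*8 + 0) = -3*(48 + 0) = -3*48 = -144)
C(51) - V(6, -15) = -144 - (-2 - 15) = -144 - 1*(-17) = -144 + 17 = -127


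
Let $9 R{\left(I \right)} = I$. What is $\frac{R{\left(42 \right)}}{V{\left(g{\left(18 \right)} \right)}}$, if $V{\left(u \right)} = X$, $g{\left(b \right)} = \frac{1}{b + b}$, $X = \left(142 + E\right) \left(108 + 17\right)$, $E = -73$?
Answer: $\frac{14}{25875} \approx 0.00054106$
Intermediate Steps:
$R{\left(I \right)} = \frac{I}{9}$
$X = 8625$ ($X = \left(142 - 73\right) \left(108 + 17\right) = 69 \cdot 125 = 8625$)
$g{\left(b \right)} = \frac{1}{2 b}$
$V{\left(u \right)} = 8625$
$\frac{R{\left(42 \right)}}{V{\left(g{\left(18 \right)} \right)}} = \frac{\frac{1}{9} \cdot 42}{8625} = \frac{14}{3} \cdot \frac{1}{8625} = \frac{14}{25875}$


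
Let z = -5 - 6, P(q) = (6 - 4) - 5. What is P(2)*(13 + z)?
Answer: -6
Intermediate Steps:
P(q) = -3 (P(q) = 2 - 5 = -3)
z = -11
P(2)*(13 + z) = -3*(13 - 11) = -3*2 = -6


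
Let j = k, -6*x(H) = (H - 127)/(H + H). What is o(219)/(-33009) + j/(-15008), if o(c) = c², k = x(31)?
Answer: -929750975/639890468 ≈ -1.4530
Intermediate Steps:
x(H) = -(-127 + H)/(12*H) (x(H) = -(H - 127)/(6*(H + H)) = -(-127 + H)/(6*(2*H)) = -(-127 + H)*1/(2*H)/6 = -(-127 + H)/(12*H))
k = 8/31 (k = (1/12)*(127 - 1*31)/31 = (1/12)*(1/31)*(127 - 31) = (1/12)*(1/31)*96 = 8/31 ≈ 0.25806)
j = 8/31 ≈ 0.25806
o(219)/(-33009) + j/(-15008) = 219²/(-33009) + (8/31)/(-15008) = 47961*(-1/33009) + (8/31)*(-1/15008) = -15987/11003 - 1/58156 = -929750975/639890468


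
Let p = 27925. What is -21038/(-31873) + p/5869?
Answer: 1013525547/187062637 ≈ 5.4181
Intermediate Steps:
-21038/(-31873) + p/5869 = -21038/(-31873) + 27925/5869 = -21038*(-1/31873) + 27925*(1/5869) = 21038/31873 + 27925/5869 = 1013525547/187062637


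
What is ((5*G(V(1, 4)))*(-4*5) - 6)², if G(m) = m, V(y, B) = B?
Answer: 164836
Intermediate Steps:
((5*G(V(1, 4)))*(-4*5) - 6)² = ((5*4)*(-4*5) - 6)² = (20*(-20) - 6)² = (-400 - 6)² = (-406)² = 164836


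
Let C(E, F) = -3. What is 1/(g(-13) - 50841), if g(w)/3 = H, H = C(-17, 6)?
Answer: -1/50850 ≈ -1.9666e-5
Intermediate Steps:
H = -3
g(w) = -9 (g(w) = 3*(-3) = -9)
1/(g(-13) - 50841) = 1/(-9 - 50841) = 1/(-50850) = -1/50850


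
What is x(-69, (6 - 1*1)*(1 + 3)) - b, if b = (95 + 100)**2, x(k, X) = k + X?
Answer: -38074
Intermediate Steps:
x(k, X) = X + k
b = 38025 (b = 195**2 = 38025)
x(-69, (6 - 1*1)*(1 + 3)) - b = ((6 - 1*1)*(1 + 3) - 69) - 1*38025 = ((6 - 1)*4 - 69) - 38025 = (5*4 - 69) - 38025 = (20 - 69) - 38025 = -49 - 38025 = -38074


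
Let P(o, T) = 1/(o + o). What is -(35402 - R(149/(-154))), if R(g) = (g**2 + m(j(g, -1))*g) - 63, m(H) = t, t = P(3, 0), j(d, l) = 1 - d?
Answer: -1261604345/35574 ≈ -35464.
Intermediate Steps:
P(o, T) = 1/(2*o)
t = 1/6 (t = (1/2)/3 = (1/2)*(1/3) = 1/6 ≈ 0.16667)
m(H) = 1/6
R(g) = -63 + g**2 + g/6 (R(g) = (g**2 + g/6) - 63 = -63 + g**2 + g/6)
-(35402 - R(149/(-154))) = -(35402 - (-63 + (149/(-154))**2 + (149/(-154))/6)) = -(35402 - (-63 + (149*(-1/154))**2 + (149*(-1/154))/6)) = -(35402 - (-63 + (-149/154)**2 + (1/6)*(-149/154))) = -(35402 - (-63 + 22201/23716 - 149/924)) = -(35402 - 1*(-2213597/35574)) = -(35402 + 2213597/35574) = -1*1261604345/35574 = -1261604345/35574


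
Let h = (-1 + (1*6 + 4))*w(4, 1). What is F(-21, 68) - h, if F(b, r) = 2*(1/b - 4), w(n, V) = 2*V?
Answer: -548/21 ≈ -26.095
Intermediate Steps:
F(b, r) = -8 + 2/b (F(b, r) = 2*(-4 + 1/b) = -8 + 2/b)
h = 18 (h = (-1 + (1*6 + 4))*(2*1) = (-1 + (6 + 4))*2 = (-1 + 10)*2 = 9*2 = 18)
F(-21, 68) - h = (-8 + 2/(-21)) - 1*18 = (-8 + 2*(-1/21)) - 18 = (-8 - 2/21) - 18 = -170/21 - 18 = -548/21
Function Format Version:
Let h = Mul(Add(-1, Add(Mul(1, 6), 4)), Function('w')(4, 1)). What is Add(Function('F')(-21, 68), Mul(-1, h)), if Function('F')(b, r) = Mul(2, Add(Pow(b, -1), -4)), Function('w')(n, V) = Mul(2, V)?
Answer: Rational(-548, 21) ≈ -26.095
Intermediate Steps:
Function('F')(b, r) = Add(-8, Mul(2, Pow(b, -1))) (Function('F')(b, r) = Mul(2, Add(-4, Pow(b, -1))) = Add(-8, Mul(2, Pow(b, -1))))
h = 18 (h = Mul(Add(-1, Add(Mul(1, 6), 4)), Mul(2, 1)) = Mul(Add(-1, Add(6, 4)), 2) = Mul(Add(-1, 10), 2) = Mul(9, 2) = 18)
Add(Function('F')(-21, 68), Mul(-1, h)) = Add(Add(-8, Mul(2, Pow(-21, -1))), Mul(-1, 18)) = Add(Add(-8, Mul(2, Rational(-1, 21))), -18) = Add(Add(-8, Rational(-2, 21)), -18) = Add(Rational(-170, 21), -18) = Rational(-548, 21)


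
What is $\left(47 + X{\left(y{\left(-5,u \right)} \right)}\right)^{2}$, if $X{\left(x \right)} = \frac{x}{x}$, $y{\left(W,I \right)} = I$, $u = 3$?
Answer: $2304$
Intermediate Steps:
$X{\left(x \right)} = 1$
$\left(47 + X{\left(y{\left(-5,u \right)} \right)}\right)^{2} = \left(47 + 1\right)^{2} = 48^{2} = 2304$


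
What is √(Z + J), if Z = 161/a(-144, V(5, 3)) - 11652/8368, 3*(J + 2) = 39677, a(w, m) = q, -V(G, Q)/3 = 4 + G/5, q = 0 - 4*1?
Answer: 2*√8112748281/1569 ≈ 114.81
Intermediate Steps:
q = -4 (q = 0 - 4 = -4)
V(G, Q) = -12 - 3*G/5 (V(G, Q) = -3*(4 + G/5) = -12 - 3*G/5)
a(w, m) = -4
J = 39671/3 (J = -2 + (⅓)*39677 = -2 + 39677/3 = 39671/3 ≈ 13224.)
Z = -21779/523 (Z = 161/(-4) - 11652/8368 = 161*(-¼) - 11652*1/8368 = -161/4 - 2913/2092 = -21779/523 ≈ -41.642)
√(Z + J) = √(-21779/523 + 39671/3) = √(20682596/1569) = 2*√8112748281/1569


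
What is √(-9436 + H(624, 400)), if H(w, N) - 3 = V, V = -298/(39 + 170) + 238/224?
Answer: I*√6592939903/836 ≈ 97.125*I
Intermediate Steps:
V = -1215/3344 (V = -298/209 + 238*(1/224) = -298*1/209 + 17/16 = -298/209 + 17/16 = -1215/3344 ≈ -0.36334)
H(w, N) = 8817/3344 (H(w, N) = 3 - 1215/3344 = 8817/3344)
√(-9436 + H(624, 400)) = √(-9436 + 8817/3344) = √(-31545167/3344) = I*√6592939903/836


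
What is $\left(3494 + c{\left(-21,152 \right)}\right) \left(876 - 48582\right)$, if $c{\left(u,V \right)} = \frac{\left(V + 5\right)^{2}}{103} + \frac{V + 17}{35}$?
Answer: $- \frac{642885674352}{3605} \approx -1.7833 \cdot 10^{8}$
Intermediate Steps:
$c{\left(u,V \right)} = \frac{17}{35} + \frac{V}{35} + \frac{\left(5 + V\right)^{2}}{103}$ ($c{\left(u,V \right)} = \left(5 + V\right)^{2} \cdot \frac{1}{103} + \left(17 + V\right) \frac{1}{35} = \frac{\left(5 + V\right)^{2}}{103} + \left(\frac{17}{35} + \frac{V}{35}\right) = \frac{17}{35} + \frac{V}{35} + \frac{\left(5 + V\right)^{2}}{103}$)
$\left(3494 + c{\left(-21,152 \right)}\right) \left(876 - 48582\right) = \left(3494 + \left(\frac{2626}{3605} + \frac{152^{2}}{103} + \frac{453}{3605} \cdot 152\right)\right) \left(876 - 48582\right) = \left(3494 + \left(\frac{2626}{3605} + \frac{1}{103} \cdot 23104 + \frac{68856}{3605}\right)\right) \left(-47706\right) = \left(3494 + \left(\frac{2626}{3605} + \frac{23104}{103} + \frac{68856}{3605}\right)\right) \left(-47706\right) = \left(3494 + \frac{880122}{3605}\right) \left(-47706\right) = \frac{13475992}{3605} \left(-47706\right) = - \frac{642885674352}{3605}$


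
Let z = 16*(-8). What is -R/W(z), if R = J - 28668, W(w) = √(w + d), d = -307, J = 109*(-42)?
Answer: -11082*I*√435/145 ≈ -1594.0*I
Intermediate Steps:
J = -4578
z = -128
W(w) = √(-307 + w) (W(w) = √(w - 307) = √(-307 + w))
R = -33246 (R = -4578 - 28668 = -33246)
-R/W(z) = -(-33246)/(√(-307 - 128)) = -(-33246)/(√(-435)) = -(-33246)/(I*√435) = -(-33246)*(-I*√435/435) = -11082*I*√435/145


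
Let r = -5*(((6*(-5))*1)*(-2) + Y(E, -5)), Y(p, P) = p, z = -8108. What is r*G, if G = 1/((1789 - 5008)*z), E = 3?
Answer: -105/8699884 ≈ -1.2069e-5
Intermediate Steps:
G = 1/26099652 (G = 1/((1789 - 5008)*(-8108)) = -1/8108/(-3219) = -1/3219*(-1/8108) = 1/26099652 ≈ 3.8315e-8)
r = -315 (r = -5*(((6*(-5))*1)*(-2) + 3) = -5*(-30*1*(-2) + 3) = -5*(-30*(-2) + 3) = -5*(60 + 3) = -5*63 = -315)
r*G = -315*1/26099652 = -105/8699884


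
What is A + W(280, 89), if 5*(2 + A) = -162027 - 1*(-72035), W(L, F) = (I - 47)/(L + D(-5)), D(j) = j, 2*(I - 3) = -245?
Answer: -9900553/550 ≈ -18001.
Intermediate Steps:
I = -239/2 (I = 3 + (½)*(-245) = 3 - 245/2 = -239/2 ≈ -119.50)
W(L, F) = -333/(2*(-5 + L)) (W(L, F) = (-239/2 - 47)/(L - 5) = -333/(2*(-5 + L)))
A = -90002/5 (A = -2 + (-162027 - 1*(-72035))/5 = -2 + (-162027 + 72035)/5 = -2 + (⅕)*(-89992) = -2 - 89992/5 = -90002/5 ≈ -18000.)
A + W(280, 89) = -90002/5 - 333/(-10 + 2*280) = -90002/5 - 333/(-10 + 560) = -90002/5 - 333/550 = -9900553/550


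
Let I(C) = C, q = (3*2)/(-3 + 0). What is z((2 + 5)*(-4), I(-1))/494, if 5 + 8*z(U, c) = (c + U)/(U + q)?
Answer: -121/118560 ≈ -0.0010206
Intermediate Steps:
q = -2 (q = 6/(-3) = 6*(-⅓) = -2)
z(U, c) = -5/8 + (U + c)/(8*(-2 + U)) (z(U, c) = -5/8 + ((c + U)/(U - 2))/8 = -5/8 + ((U + c)/(-2 + U))/8 = -5/8 + (U + c)/(8*(-2 + U)))
z((2 + 5)*(-4), I(-1))/494 = ((10 - 1 - 4*(2 + 5)*(-4))/(8*(-2 + (2 + 5)*(-4))))/494 = ((10 - 1 - 28*(-4))/(8*(-2 + 7*(-4))))*(1/494) = ((10 - 1 - 4*(-28))/(8*(-2 - 28)))*(1/494) = ((⅛)*(10 - 1 + 112)/(-30))*(1/494) = ((⅛)*(-1/30)*121)*(1/494) = -121/240*1/494 = -121/118560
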